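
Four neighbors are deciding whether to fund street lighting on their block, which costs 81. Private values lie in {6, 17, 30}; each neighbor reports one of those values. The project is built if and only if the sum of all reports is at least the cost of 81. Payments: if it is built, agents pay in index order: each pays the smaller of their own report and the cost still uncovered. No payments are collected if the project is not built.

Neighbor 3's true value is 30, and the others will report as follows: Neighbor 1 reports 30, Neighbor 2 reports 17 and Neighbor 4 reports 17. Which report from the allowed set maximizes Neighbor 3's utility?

Report 6: project not built, utility 0.
Report 17: project built, pays 17, utility 30 - 17 = 13.
Report 30: project built, pays 30, utility 30 - 30 = 0.
The best choice is 17 with utility 13.

17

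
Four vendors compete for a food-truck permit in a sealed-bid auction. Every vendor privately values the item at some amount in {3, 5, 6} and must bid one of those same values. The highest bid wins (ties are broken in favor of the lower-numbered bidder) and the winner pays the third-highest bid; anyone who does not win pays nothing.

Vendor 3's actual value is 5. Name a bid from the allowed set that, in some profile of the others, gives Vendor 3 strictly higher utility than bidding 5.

Suppose Vendor 1 bids 3, Vendor 2 bids 3 and Vendor 4 bids 6.
Bid 5: loses, pays 0, utility 0.
Bid 6: wins, pays 3, utility 5 - 3 = 2.
So bidding 6 beats truth here (2 > 0).

6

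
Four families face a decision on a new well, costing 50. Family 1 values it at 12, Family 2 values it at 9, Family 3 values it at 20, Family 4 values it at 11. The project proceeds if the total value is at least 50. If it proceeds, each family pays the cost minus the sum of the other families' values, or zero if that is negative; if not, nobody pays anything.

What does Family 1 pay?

10

Total value 52 ≥ cost 50, so the project is built.
The other families' values sum to 40.
Cost minus that sum is 50 - 40 = 10.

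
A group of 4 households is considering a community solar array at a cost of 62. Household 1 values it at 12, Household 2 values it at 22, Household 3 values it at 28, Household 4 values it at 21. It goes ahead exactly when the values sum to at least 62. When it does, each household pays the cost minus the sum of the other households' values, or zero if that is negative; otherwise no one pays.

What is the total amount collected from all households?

Total value 83 ≥ cost 62, so it is built.
Household 1: others sum to 71; max(0, 62 - 71) = 0.
Household 2: others sum to 61; max(0, 62 - 61) = 1.
Household 3: others sum to 55; max(0, 62 - 55) = 7.
Household 4: others sum to 62; max(0, 62 - 62) = 0.
Total collected = 0 + 1 + 7 + 0 = 8.

8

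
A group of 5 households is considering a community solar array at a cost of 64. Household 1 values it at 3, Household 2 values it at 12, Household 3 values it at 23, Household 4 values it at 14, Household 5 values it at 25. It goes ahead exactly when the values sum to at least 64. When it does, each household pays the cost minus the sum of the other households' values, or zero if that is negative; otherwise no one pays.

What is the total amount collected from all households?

23

Total value 77 ≥ cost 64, so it is built.
Household 1: others sum to 74; max(0, 64 - 74) = 0.
Household 2: others sum to 65; max(0, 64 - 65) = 0.
Household 3: others sum to 54; max(0, 64 - 54) = 10.
Household 4: others sum to 63; max(0, 64 - 63) = 1.
Household 5: others sum to 52; max(0, 64 - 52) = 12.
Total collected = 0 + 0 + 10 + 1 + 12 = 23.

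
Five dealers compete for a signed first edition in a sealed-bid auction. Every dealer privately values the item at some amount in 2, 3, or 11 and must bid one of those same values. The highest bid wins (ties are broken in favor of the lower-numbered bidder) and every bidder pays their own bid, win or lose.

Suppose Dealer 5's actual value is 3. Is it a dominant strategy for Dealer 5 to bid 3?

Consider the case where Dealer 1 bids 2, Dealer 2 bids 2, Dealer 3 bids 2 and Dealer 4 bids 3.
Truthful bid 3: loses but pays 3, utility -3.
Bid 2 instead: loses but pays 2, utility -2.
Since -2 > -3, bidding 2 is strictly better here, so truthful bidding is not dominant.

No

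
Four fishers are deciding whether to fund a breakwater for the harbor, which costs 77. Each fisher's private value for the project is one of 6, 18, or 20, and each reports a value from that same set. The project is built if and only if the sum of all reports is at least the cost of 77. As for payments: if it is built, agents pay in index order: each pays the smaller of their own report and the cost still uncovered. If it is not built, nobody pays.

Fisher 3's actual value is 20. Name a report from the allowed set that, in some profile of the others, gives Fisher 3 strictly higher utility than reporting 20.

18

Suppose Fisher 1 reports 20, Fisher 2 reports 20 and Fisher 4 reports 20.
Report 20: project built, pays 20, utility 20 - 20 = 0.
Report 18: project built, pays 18, utility 20 - 18 = 2.
So reporting 18 beats truth here (2 > 0).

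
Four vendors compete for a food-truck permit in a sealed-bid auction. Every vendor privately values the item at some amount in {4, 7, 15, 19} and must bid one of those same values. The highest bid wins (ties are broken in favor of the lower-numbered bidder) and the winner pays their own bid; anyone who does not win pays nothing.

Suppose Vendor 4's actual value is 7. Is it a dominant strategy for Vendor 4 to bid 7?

Check each profile of the others' bids and compare truth against every alternative bid.
Others bid (4, 4, 4): truth gives 0, best alternative gives 0.
Others bid (4, 4, 7): truth gives 0, best alternative gives 0.
Others bid (4, 4, 15): truth gives 0, best alternative gives 0.
Others bid (4, 4, 19): truth gives 0, best alternative gives 0.
Others bid (4, 7, 4): truth gives 0, best alternative gives 0.
Others bid (4, 7, 7): truth gives 0, best alternative gives 0.
(Remaining 58 profiles checked similarly; truth is weakly best in each.)
In every case the truthful bid is at least as good as any alternative, so it is a dominant strategy.

Yes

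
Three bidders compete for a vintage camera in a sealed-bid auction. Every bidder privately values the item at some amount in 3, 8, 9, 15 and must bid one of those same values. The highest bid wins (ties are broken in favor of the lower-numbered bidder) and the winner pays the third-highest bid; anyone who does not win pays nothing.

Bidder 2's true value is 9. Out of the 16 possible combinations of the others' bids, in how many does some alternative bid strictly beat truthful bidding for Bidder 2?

Others bid (3, 15): truth gives 0; bid 15 gives 6 > 0. Violating.
Others bid (8, 15): truth gives 0; bid 15 gives 1 > 0. Violating.
Others bid (9, 3): truth gives 0; bid 15 gives 6 > 0. Violating.
Others bid (9, 8): truth gives 0; bid 15 gives 1 > 0. Violating.
Others bid (3, 3): truth gives 6; no alternative beats it.
Others bid (3, 8): truth gives 6; no alternative beats it.
(Checking all 16 profiles: 4 have a profitable deviation, 12 do not.)

4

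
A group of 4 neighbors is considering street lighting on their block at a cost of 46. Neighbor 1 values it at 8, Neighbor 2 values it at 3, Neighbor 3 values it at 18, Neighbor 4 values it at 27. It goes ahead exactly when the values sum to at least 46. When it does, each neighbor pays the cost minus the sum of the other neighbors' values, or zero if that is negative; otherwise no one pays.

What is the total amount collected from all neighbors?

25

Total value 56 ≥ cost 46, so it is built.
Neighbor 1: others sum to 48; max(0, 46 - 48) = 0.
Neighbor 2: others sum to 53; max(0, 46 - 53) = 0.
Neighbor 3: others sum to 38; max(0, 46 - 38) = 8.
Neighbor 4: others sum to 29; max(0, 46 - 29) = 17.
Total collected = 0 + 0 + 8 + 17 = 25.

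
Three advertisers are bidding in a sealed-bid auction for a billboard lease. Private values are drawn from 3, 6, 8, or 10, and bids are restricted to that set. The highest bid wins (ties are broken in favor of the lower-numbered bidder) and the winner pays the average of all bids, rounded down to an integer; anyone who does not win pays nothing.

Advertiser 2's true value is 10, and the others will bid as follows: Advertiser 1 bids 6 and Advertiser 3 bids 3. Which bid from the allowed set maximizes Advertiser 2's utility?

8

Bid 3: loses, pays 0, utility 0.
Bid 6: loses, pays 0, utility 0.
Bid 8: wins, pays 5, utility 10 - 5 = 5.
Bid 10: wins, pays 6, utility 10 - 6 = 4.
The best choice is 8 with utility 5.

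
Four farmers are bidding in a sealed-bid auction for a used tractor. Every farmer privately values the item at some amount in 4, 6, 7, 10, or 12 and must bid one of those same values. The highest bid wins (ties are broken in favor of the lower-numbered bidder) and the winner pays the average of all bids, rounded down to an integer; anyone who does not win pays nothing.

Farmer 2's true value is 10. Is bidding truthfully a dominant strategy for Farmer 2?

No

Consider the case where Farmer 1 bids 4, Farmer 3 bids 4 and Farmer 4 bids 4.
Truthful bid 10: wins, pays 5, utility 10 - 5 = 5.
Bid 6 instead: wins, pays 4, utility 10 - 4 = 6.
Since 6 > 5, bidding 6 is strictly better here, so truthful bidding is not dominant.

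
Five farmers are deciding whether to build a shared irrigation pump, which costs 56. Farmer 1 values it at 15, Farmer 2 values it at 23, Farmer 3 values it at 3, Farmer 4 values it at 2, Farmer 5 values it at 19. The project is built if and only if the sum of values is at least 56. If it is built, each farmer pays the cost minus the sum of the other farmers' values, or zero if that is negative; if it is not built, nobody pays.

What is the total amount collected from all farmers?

39

Total value 62 ≥ cost 56, so it is built.
Farmer 1: others sum to 47; max(0, 56 - 47) = 9.
Farmer 2: others sum to 39; max(0, 56 - 39) = 17.
Farmer 3: others sum to 59; max(0, 56 - 59) = 0.
Farmer 4: others sum to 60; max(0, 56 - 60) = 0.
Farmer 5: others sum to 43; max(0, 56 - 43) = 13.
Total collected = 9 + 17 + 0 + 0 + 13 = 39.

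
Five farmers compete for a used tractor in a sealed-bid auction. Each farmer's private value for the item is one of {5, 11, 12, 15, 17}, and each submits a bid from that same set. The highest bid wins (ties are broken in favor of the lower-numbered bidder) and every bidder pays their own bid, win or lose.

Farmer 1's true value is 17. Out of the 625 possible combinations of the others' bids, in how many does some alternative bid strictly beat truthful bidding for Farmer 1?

256

Others bid (5, 5, 5, 5): truth gives 0; bid 5 gives 12 > 0. Violating.
Others bid (5, 5, 5, 11): truth gives 0; bid 11 gives 6 > 0. Violating.
Others bid (5, 5, 5, 12): truth gives 0; bid 12 gives 5 > 0. Violating.
Others bid (5, 5, 5, 15): truth gives 0; bid 15 gives 2 > 0. Violating.
Others bid (5, 5, 5, 17): truth gives 0; no alternative beats it.
Others bid (5, 5, 11, 17): truth gives 0; no alternative beats it.
(Checking all 625 profiles: 256 have a profitable deviation, 369 do not.)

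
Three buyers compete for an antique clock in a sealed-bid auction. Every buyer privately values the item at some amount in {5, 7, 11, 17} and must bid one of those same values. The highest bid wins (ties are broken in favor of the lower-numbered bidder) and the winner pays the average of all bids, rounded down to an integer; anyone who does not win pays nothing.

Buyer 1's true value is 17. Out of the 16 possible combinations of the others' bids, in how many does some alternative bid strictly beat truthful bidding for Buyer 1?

9

Others bid (5, 5): truth gives 8; bid 5 gives 12 > 8. Violating.
Others bid (5, 7): truth gives 8; bid 7 gives 11 > 8. Violating.
Others bid (5, 11): truth gives 6; bid 11 gives 8 > 6. Violating.
Others bid (7, 5): truth gives 8; bid 7 gives 11 > 8. Violating.
Others bid (5, 17): truth gives 4; no alternative beats it.
Others bid (7, 17): truth gives 4; no alternative beats it.
(Checking all 16 profiles: 9 have a profitable deviation, 7 do not.)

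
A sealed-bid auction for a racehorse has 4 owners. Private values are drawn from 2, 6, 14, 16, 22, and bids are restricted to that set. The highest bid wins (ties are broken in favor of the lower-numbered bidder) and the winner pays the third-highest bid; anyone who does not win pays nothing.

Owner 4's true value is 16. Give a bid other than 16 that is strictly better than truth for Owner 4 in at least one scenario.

22

Suppose Owner 1 bids 2, Owner 2 bids 2 and Owner 3 bids 16.
Bid 16: loses, pays 0, utility 0.
Bid 22: wins, pays 2, utility 16 - 2 = 14.
So bidding 22 beats truth here (14 > 0).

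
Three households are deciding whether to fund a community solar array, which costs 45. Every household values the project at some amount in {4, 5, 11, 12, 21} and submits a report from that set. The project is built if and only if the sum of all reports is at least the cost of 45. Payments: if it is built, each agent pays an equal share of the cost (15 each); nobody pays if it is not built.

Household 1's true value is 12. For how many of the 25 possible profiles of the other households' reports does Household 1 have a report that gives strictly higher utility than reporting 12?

2

Others report (12, 21): truth gives -3; report 4 gives 0 > -3. Violating.
Others report (21, 12): truth gives -3; report 4 gives 0 > -3. Violating.
Others report (4, 4): truth gives 0; no alternative beats it.
Others report (4, 5): truth gives 0; no alternative beats it.
(Checking all 25 profiles: 2 have a profitable deviation, 23 do not.)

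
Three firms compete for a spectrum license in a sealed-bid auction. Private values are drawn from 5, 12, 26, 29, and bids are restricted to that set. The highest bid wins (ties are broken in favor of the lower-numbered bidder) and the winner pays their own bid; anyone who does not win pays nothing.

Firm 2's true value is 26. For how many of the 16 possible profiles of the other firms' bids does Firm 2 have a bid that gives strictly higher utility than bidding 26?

2

Others bid (5, 5): truth gives 0; bid 12 gives 14 > 0. Violating.
Others bid (5, 12): truth gives 0; bid 12 gives 14 > 0. Violating.
Others bid (5, 26): truth gives 0; no alternative beats it.
Others bid (5, 29): truth gives 0; no alternative beats it.
(Checking all 16 profiles: 2 have a profitable deviation, 14 do not.)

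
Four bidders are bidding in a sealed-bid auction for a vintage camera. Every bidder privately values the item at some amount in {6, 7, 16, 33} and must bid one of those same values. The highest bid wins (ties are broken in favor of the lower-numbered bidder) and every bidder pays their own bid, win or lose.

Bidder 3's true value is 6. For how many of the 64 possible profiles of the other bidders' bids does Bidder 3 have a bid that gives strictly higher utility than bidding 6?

2

Others bid (6, 6, 6): truth gives -6; bid 7 gives -1 > -6. Violating.
Others bid (6, 6, 7): truth gives -6; bid 7 gives -1 > -6. Violating.
Others bid (6, 6, 16): truth gives -6; no alternative beats it.
Others bid (6, 6, 33): truth gives -6; no alternative beats it.
(Checking all 64 profiles: 2 have a profitable deviation, 62 do not.)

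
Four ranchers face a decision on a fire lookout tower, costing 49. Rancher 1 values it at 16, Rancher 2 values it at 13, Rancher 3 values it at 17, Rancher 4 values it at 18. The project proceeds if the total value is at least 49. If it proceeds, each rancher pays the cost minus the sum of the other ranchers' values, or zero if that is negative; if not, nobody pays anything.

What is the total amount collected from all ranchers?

Total value 64 ≥ cost 49, so it is built.
Rancher 1: others sum to 48; max(0, 49 - 48) = 1.
Rancher 2: others sum to 51; max(0, 49 - 51) = 0.
Rancher 3: others sum to 47; max(0, 49 - 47) = 2.
Rancher 4: others sum to 46; max(0, 49 - 46) = 3.
Total collected = 1 + 0 + 2 + 3 = 6.

6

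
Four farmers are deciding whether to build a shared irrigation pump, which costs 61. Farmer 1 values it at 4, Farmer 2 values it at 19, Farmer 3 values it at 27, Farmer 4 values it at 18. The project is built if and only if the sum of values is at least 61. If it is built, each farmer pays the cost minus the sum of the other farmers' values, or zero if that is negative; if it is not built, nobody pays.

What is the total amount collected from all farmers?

Total value 68 ≥ cost 61, so it is built.
Farmer 1: others sum to 64; max(0, 61 - 64) = 0.
Farmer 2: others sum to 49; max(0, 61 - 49) = 12.
Farmer 3: others sum to 41; max(0, 61 - 41) = 20.
Farmer 4: others sum to 50; max(0, 61 - 50) = 11.
Total collected = 0 + 12 + 20 + 11 = 43.

43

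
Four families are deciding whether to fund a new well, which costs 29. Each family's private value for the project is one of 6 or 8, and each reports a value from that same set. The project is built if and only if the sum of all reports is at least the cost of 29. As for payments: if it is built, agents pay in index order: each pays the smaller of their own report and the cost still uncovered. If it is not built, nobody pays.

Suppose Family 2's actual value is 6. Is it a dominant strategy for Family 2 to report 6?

Check each profile of the others' reports and compare truth against every alternative report.
Others report (6, 8, 8): truth gives 0, best alternative gives -2.
Others report (8, 6, 8): truth gives 0, best alternative gives -2.
Others report (8, 8, 6): truth gives 0, best alternative gives -2.
Others report (8, 8, 8): truth gives 0, best alternative gives -2.
Others report (6, 6, 6): truth gives 0, best alternative gives 0.
Others report (6, 6, 8): truth gives 0, best alternative gives 0.
(Remaining 2 profiles checked similarly; truth is weakly best in each.)
In every case the truthful report is at least as good as any alternative, so it is a dominant strategy.

Yes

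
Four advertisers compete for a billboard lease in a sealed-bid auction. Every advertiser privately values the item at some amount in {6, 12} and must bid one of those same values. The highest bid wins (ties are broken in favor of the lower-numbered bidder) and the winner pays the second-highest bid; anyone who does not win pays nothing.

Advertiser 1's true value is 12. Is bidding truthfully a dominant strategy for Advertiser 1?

Yes

Check each profile of the others' bids and compare truth against every alternative bid.
Others bid (6, 6, 6): truth gives 6, best alternative gives 6.
Others bid (6, 6, 12): truth gives 0, best alternative gives 0.
Others bid (6, 12, 6): truth gives 0, best alternative gives 0.
Others bid (6, 12, 12): truth gives 0, best alternative gives 0.
Others bid (12, 6, 6): truth gives 0, best alternative gives 0.
Others bid (12, 6, 12): truth gives 0, best alternative gives 0.
(Remaining 2 profiles checked similarly; truth is weakly best in each.)
In every case the truthful bid is at least as good as any alternative, so it is a dominant strategy.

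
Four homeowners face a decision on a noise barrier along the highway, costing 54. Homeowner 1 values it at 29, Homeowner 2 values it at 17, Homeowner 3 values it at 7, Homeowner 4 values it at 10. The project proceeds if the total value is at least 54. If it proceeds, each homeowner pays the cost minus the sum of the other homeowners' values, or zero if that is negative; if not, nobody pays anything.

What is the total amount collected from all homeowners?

29

Total value 63 ≥ cost 54, so it is built.
Homeowner 1: others sum to 34; max(0, 54 - 34) = 20.
Homeowner 2: others sum to 46; max(0, 54 - 46) = 8.
Homeowner 3: others sum to 56; max(0, 54 - 56) = 0.
Homeowner 4: others sum to 53; max(0, 54 - 53) = 1.
Total collected = 20 + 8 + 0 + 1 = 29.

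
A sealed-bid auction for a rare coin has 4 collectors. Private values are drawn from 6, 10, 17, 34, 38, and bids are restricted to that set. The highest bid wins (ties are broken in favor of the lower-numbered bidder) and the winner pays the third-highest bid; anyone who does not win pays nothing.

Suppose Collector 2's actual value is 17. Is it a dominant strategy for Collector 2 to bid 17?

No

Consider the case where Collector 1 bids 6, Collector 3 bids 6 and Collector 4 bids 34.
Truthful bid 17: loses, pays 0, utility 0.
Bid 34 instead: wins, pays 6, utility 17 - 6 = 11.
Since 11 > 0, bidding 34 is strictly better here, so truthful bidding is not dominant.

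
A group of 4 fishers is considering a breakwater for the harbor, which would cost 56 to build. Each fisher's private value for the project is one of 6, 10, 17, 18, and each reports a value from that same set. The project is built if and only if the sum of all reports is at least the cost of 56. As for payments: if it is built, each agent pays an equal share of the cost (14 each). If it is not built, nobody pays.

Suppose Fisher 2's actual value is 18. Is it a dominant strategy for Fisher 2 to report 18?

Check each profile of the others' reports and compare truth against every alternative report.
Others report (10, 10, 18): truth gives 4, best alternative gives 0.
Others report (10, 18, 10): truth gives 4, best alternative gives 0.
Others report (18, 10, 10): truth gives 4, best alternative gives 0.
Others report (6, 17, 17): truth gives 4, best alternative gives 4.
Others report (6, 17, 18): truth gives 4, best alternative gives 4.
Others report (6, 18, 17): truth gives 4, best alternative gives 4.
(Remaining 58 profiles checked similarly; truth is weakly best in each.)
In every case the truthful report is at least as good as any alternative, so it is a dominant strategy.

Yes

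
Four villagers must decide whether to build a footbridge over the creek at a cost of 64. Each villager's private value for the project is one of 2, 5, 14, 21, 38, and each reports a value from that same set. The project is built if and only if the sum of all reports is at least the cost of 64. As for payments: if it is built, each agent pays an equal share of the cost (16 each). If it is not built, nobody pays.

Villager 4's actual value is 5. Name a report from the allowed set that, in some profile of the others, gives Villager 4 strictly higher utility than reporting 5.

Suppose Villager 1 reports 2, Villager 2 reports 21 and Villager 3 reports 38.
Report 5: project built, pays 16, utility 5 - 16 = -11.
Report 2: project not built, utility 0.
So reporting 2 beats truth here (0 > -11).

2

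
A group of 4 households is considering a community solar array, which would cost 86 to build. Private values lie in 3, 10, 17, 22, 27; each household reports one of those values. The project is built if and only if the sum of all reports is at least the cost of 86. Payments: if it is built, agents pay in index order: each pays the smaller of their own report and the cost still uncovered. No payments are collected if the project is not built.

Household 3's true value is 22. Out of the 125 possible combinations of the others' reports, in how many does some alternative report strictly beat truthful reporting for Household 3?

Others report (17, 27, 27): truth gives 0; report 17 gives 5 > 0. Violating.
Others report (22, 22, 27): truth gives 0; report 17 gives 5 > 0. Violating.
Others report (22, 27, 22): truth gives 0; report 17 gives 5 > 0. Violating.
Others report (22, 27, 27): truth gives 0; report 10 gives 12 > 0. Violating.
Others report (3, 3, 3): truth gives 0; no alternative beats it.
Others report (3, 3, 10): truth gives 0; no alternative beats it.
(Checking all 125 profiles: 10 have a profitable deviation, 115 do not.)

10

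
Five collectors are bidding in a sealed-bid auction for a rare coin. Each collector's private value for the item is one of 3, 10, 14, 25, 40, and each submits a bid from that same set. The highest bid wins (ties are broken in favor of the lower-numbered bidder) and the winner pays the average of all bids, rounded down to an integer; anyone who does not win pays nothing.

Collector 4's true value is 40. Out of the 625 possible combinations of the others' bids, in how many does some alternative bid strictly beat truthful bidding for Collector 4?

Others bid (3, 3, 3, 3): truth gives 30; bid 10 gives 36 > 30. Violating.
Others bid (3, 3, 3, 10): truth gives 29; bid 10 gives 35 > 29. Violating.
Others bid (3, 3, 3, 14): truth gives 28; bid 14 gives 33 > 28. Violating.
Others bid (3, 3, 3, 25): truth gives 26; bid 25 gives 29 > 26. Violating.
Others bid (3, 3, 3, 40): truth gives 23; no alternative beats it.
Others bid (3, 3, 10, 40): truth gives 21; no alternative beats it.
(Checking all 625 profiles: 108 have a profitable deviation, 517 do not.)

108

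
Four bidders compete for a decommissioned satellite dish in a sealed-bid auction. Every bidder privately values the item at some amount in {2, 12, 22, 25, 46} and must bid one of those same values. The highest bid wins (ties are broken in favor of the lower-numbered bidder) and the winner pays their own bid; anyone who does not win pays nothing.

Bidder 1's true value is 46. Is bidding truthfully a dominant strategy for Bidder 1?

Consider the case where Bidder 2 bids 2, Bidder 3 bids 2 and Bidder 4 bids 2.
Truthful bid 46: wins, pays 46, utility 46 - 46 = 0.
Bid 2 instead: wins, pays 2, utility 46 - 2 = 44.
Since 44 > 0, bidding 2 is strictly better here, so truthful bidding is not dominant.

No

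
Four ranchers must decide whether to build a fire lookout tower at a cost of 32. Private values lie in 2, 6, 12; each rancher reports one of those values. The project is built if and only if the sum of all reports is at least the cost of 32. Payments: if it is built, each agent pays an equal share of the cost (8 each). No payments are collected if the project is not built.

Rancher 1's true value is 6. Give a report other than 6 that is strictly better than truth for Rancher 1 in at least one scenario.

2

Suppose Rancher 2 reports 2, Rancher 3 reports 12 and Rancher 4 reports 12.
Report 6: project built, pays 8, utility 6 - 8 = -2.
Report 2: project not built, utility 0.
So reporting 2 beats truth here (0 > -2).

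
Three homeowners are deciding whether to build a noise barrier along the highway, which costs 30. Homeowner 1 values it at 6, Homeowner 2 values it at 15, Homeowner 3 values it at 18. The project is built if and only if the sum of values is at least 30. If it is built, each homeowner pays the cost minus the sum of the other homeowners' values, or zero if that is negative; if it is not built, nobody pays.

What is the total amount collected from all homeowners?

Total value 39 ≥ cost 30, so it is built.
Homeowner 1: others sum to 33; max(0, 30 - 33) = 0.
Homeowner 2: others sum to 24; max(0, 30 - 24) = 6.
Homeowner 3: others sum to 21; max(0, 30 - 21) = 9.
Total collected = 0 + 6 + 9 = 15.

15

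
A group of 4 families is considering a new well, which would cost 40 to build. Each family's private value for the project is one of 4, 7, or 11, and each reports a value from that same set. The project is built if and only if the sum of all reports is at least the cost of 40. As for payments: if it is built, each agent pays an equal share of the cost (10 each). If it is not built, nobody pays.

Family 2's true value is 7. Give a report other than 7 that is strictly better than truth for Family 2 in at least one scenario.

4

Suppose Family 1 reports 11, Family 3 reports 11 and Family 4 reports 11.
Report 7: project built, pays 10, utility 7 - 10 = -3.
Report 4: project not built, utility 0.
So reporting 4 beats truth here (0 > -3).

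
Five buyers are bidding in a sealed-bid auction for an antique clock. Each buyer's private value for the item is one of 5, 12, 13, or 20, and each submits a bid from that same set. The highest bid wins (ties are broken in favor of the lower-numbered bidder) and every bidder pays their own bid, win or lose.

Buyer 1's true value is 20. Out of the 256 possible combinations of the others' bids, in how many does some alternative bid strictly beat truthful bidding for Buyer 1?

Others bid (5, 5, 5, 5): truth gives 0; bid 5 gives 15 > 0. Violating.
Others bid (5, 5, 5, 12): truth gives 0; bid 12 gives 8 > 0. Violating.
Others bid (5, 5, 5, 13): truth gives 0; bid 13 gives 7 > 0. Violating.
Others bid (5, 5, 12, 5): truth gives 0; bid 12 gives 8 > 0. Violating.
Others bid (5, 5, 5, 20): truth gives 0; no alternative beats it.
Others bid (5, 5, 12, 20): truth gives 0; no alternative beats it.
(Checking all 256 profiles: 81 have a profitable deviation, 175 do not.)

81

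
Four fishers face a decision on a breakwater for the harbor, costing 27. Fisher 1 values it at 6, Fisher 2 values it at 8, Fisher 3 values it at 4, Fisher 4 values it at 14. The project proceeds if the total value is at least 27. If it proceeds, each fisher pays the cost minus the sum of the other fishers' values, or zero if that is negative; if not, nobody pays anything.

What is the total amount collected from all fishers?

Total value 32 ≥ cost 27, so it is built.
Fisher 1: others sum to 26; max(0, 27 - 26) = 1.
Fisher 2: others sum to 24; max(0, 27 - 24) = 3.
Fisher 3: others sum to 28; max(0, 27 - 28) = 0.
Fisher 4: others sum to 18; max(0, 27 - 18) = 9.
Total collected = 1 + 3 + 0 + 9 = 13.

13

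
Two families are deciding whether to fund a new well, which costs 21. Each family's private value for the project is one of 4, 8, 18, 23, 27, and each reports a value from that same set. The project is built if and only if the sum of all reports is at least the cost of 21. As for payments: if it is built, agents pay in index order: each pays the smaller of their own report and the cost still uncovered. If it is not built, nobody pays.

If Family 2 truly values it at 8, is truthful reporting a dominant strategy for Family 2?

Check each profile of the others' reports and compare truth against every alternative report.
Others report (23): truth gives 8, best alternative gives 8.
Others report (27): truth gives 8, best alternative gives 8.
Others report (18): truth gives 5, best alternative gives 5.
Others report (4): truth gives 0, best alternative gives 0.
Others report (8): truth gives 0, best alternative gives 0.
In every case the truthful report is at least as good as any alternative, so it is a dominant strategy.

Yes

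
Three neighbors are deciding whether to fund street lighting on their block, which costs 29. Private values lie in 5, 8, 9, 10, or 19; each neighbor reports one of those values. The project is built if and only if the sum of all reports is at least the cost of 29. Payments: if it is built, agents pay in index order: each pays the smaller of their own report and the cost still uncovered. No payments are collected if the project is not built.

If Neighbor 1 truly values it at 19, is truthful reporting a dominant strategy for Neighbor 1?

No

Consider the case where Neighbor 2 reports 5 and Neighbor 3 reports 19.
Truthful report 19: project built, pays 19, utility 19 - 19 = 0.
Report 5 instead: project built, pays 5, utility 19 - 5 = 14.
Since 14 > 0, reporting 5 is strictly better here, so truthful reporting is not dominant.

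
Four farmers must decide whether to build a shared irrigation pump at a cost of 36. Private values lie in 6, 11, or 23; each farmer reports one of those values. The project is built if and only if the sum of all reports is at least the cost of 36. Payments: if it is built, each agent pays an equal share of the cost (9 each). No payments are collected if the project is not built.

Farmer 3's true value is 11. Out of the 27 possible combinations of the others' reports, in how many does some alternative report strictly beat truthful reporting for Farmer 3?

Others report (6, 6, 6): truth gives 0; report 23 gives 2 > 0. Violating.
Others report (6, 6, 11): truth gives 0; report 23 gives 2 > 0. Violating.
Others report (6, 11, 6): truth gives 0; report 23 gives 2 > 0. Violating.
Others report (11, 6, 6): truth gives 0; report 23 gives 2 > 0. Violating.
Others report (6, 6, 23): truth gives 2; no alternative beats it.
Others report (6, 11, 11): truth gives 2; no alternative beats it.
(Checking all 27 profiles: 4 have a profitable deviation, 23 do not.)

4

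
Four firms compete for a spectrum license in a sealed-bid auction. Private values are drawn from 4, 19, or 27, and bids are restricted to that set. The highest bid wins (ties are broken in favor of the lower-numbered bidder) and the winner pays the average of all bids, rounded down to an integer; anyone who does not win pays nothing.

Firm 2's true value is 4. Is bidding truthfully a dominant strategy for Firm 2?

Check each profile of the others' bids and compare truth against every alternative bid.
Others bid (4, 19, 19): truth gives 0, best alternative gives -11.
Others bid (4, 4, 19): truth gives 0, best alternative gives -7.
Others bid (4, 19, 4): truth gives 0, best alternative gives -7.
Others bid (4, 4, 4): truth gives 0, best alternative gives -3.
Others bid (4, 4, 27): truth gives 0, best alternative gives 0.
Others bid (4, 19, 27): truth gives 0, best alternative gives 0.
(Remaining 21 profiles checked similarly; truth is weakly best in each.)
In every case the truthful bid is at least as good as any alternative, so it is a dominant strategy.

Yes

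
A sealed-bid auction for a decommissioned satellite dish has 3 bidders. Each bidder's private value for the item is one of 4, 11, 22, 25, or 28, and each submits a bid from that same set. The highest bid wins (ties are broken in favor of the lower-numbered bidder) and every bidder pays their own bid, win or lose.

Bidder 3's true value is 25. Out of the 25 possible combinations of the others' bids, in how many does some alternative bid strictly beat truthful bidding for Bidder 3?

Others bid (4, 4): truth gives 0; bid 11 gives 14 > 0. Violating.
Others bid (4, 11): truth gives 0; bid 22 gives 3 > 0. Violating.
Others bid (4, 25): truth gives -25; bid 28 gives -3 > -25. Violating.
Others bid (4, 28): truth gives -25; bid 4 gives -4 > -25. Violating.
Others bid (4, 22): truth gives 0; no alternative beats it.
Others bid (11, 22): truth gives 0; no alternative beats it.
(Checking all 25 profiles: 20 have a profitable deviation, 5 do not.)

20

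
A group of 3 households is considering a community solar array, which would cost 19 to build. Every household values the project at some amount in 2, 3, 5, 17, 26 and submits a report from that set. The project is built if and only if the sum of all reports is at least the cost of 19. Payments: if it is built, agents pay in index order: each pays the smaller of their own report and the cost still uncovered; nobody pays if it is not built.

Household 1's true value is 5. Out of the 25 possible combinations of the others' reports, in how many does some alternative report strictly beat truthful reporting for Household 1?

16

Others report (2, 17): truth gives 0; report 2 gives 3 > 0. Violating.
Others report (2, 26): truth gives 0; report 2 gives 3 > 0. Violating.
Others report (3, 17): truth gives 0; report 2 gives 3 > 0. Violating.
Others report (3, 26): truth gives 0; report 2 gives 3 > 0. Violating.
Others report (2, 2): truth gives 0; no alternative beats it.
Others report (2, 3): truth gives 0; no alternative beats it.
(Checking all 25 profiles: 16 have a profitable deviation, 9 do not.)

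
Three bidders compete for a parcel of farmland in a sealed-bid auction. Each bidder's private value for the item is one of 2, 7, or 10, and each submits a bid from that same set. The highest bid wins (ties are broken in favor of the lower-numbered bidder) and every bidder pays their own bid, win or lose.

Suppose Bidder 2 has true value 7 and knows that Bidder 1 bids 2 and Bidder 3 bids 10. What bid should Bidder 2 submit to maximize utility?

2

Bid 2: loses but pays 2, utility -2.
Bid 7: loses but pays 7, utility -7.
Bid 10: wins, pays 10, utility 7 - 10 = -3.
The best choice is 2 with utility -2.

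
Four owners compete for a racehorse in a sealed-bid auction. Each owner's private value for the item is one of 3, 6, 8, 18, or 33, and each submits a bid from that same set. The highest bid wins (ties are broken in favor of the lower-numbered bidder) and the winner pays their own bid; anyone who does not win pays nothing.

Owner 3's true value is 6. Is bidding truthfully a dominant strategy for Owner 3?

Check each profile of the others' bids and compare truth against every alternative bid.
Others bid (3, 3, 3): truth gives 0, best alternative gives 0.
Others bid (3, 3, 6): truth gives 0, best alternative gives 0.
Others bid (3, 3, 8): truth gives 0, best alternative gives 0.
Others bid (3, 3, 18): truth gives 0, best alternative gives 0.
Others bid (3, 3, 33): truth gives 0, best alternative gives 0.
Others bid (3, 6, 3): truth gives 0, best alternative gives 0.
(Remaining 119 profiles checked similarly; truth is weakly best in each.)
In every case the truthful bid is at least as good as any alternative, so it is a dominant strategy.

Yes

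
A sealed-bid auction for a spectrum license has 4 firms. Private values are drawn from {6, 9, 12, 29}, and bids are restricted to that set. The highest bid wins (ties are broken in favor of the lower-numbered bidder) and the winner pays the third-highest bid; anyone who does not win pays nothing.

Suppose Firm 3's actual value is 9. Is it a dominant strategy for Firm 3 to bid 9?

Consider the case where Firm 1 bids 6, Firm 2 bids 6 and Firm 4 bids 12.
Truthful bid 9: loses, pays 0, utility 0.
Bid 12 instead: wins, pays 6, utility 9 - 6 = 3.
Since 3 > 0, bidding 12 is strictly better here, so truthful bidding is not dominant.

No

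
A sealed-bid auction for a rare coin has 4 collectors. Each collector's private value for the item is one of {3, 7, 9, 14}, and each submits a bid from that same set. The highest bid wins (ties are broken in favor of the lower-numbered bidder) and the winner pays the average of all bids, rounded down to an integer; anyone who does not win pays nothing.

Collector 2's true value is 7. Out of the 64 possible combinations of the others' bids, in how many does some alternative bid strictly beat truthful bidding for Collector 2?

Others bid (3, 3, 9): truth gives 0; bid 9 gives 1 > 0. Violating.
Others bid (3, 9, 3): truth gives 0; bid 9 gives 1 > 0. Violating.
Others bid (7, 3, 3): truth gives 0; bid 9 gives 2 > 0. Violating.
Others bid (7, 3, 7): truth gives 0; bid 9 gives 1 > 0. Violating.
Others bid (3, 3, 3): truth gives 3; no alternative beats it.
Others bid (3, 3, 7): truth gives 2; no alternative beats it.
(Checking all 64 profiles: 5 have a profitable deviation, 59 do not.)

5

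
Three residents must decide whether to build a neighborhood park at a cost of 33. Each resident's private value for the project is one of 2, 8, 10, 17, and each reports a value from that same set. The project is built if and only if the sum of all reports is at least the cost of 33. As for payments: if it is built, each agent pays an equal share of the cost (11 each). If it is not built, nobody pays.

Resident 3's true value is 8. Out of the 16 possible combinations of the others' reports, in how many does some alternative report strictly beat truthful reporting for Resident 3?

4

Others report (8, 17): truth gives -3; report 2 gives 0 > -3. Violating.
Others report (10, 17): truth gives -3; report 2 gives 0 > -3. Violating.
Others report (17, 8): truth gives -3; report 2 gives 0 > -3. Violating.
Others report (17, 10): truth gives -3; report 2 gives 0 > -3. Violating.
Others report (2, 2): truth gives 0; no alternative beats it.
Others report (2, 8): truth gives 0; no alternative beats it.
(Checking all 16 profiles: 4 have a profitable deviation, 12 do not.)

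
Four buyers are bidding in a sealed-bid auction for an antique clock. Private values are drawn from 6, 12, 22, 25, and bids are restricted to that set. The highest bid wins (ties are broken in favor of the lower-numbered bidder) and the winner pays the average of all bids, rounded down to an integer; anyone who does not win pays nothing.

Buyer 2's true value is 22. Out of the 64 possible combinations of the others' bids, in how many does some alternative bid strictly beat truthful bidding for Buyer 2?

30

Others bid (6, 6, 6): truth gives 12; bid 12 gives 15 > 12. Violating.
Others bid (6, 6, 12): truth gives 11; bid 12 gives 13 > 11. Violating.
Others bid (6, 6, 25): truth gives 0; bid 25 gives 7 > 0. Violating.
Others bid (6, 12, 6): truth gives 11; bid 12 gives 13 > 11. Violating.
Others bid (6, 6, 22): truth gives 8; no alternative beats it.
Others bid (6, 12, 22): truth gives 7; no alternative beats it.
(Checking all 64 profiles: 30 have a profitable deviation, 34 do not.)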